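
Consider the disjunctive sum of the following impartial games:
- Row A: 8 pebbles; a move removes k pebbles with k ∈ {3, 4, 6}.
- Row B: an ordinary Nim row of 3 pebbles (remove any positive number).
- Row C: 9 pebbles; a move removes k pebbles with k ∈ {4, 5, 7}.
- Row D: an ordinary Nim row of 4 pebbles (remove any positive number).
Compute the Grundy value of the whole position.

For row A, compute g(0), g(1), … with moves {3, 4, 6}:
g(0) = mex{} = 0
g(1) = mex{} = 0
g(2) = mex{} = 0
g(3) = mex{0} = 1
g(4) = mex{0} = 1
g(5) = mex{0} = 1
g(6) = mex{0,1} = 2
g(7) = mex{0,1} = 2
g(8) = mex{0,1} = 2
So g(8) = 2.
Row B is a plain Nim row of size 3, so its Grundy value is 3.
Build the Grundy sequence for row C with g(k) = mex{g(k−s) : s ∈ {4, 5, 7}, s ≤ k}:
k:     0  1  2  3  4  5  6  7  8  9
g(k):  0  0  0  0  1  1  1  1  2  2
So g(9) = 2.
Row D is a plain Nim row of size 4, so its Grundy value is 4.
The value of a disjunctive sum is the nim-sum of the parts.
Combined value = 2 XOR 3 XOR 2 XOR 4 = 7.

7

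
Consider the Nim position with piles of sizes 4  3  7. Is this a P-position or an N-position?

P-position

Bitwise XOR of the heap sizes:
  100  (4)
  011  (3)
  111  (7)
  ---
  000  (0)
The nim-sum is 0, so this is a P-position: the player to move is in a losing position under optimal play.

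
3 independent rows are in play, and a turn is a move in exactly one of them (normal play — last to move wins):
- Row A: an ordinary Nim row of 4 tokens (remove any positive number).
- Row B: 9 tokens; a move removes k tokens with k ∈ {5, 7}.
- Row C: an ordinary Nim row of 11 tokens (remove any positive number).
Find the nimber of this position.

Row A is a plain Nim row of size 4, so its Grundy value is 4.
For row B, compute g(0), g(1), … with moves {5, 7}:
g(0) = mex{} = 0
g(1) = mex{} = 0
g(2) = mex{} = 0
g(3) = mex{} = 0
g(4) = mex{} = 0
g(5) = mex{0} = 1
g(6) = mex{0} = 1
g(7) = mex{0} = 1
g(8) = mex{0} = 1
g(9) = mex{0} = 1
So g(9) = 1.
Row C is a plain Nim row of size 11, so its Grundy value is 11.
The value of a disjunctive sum is the nim-sum of the parts.
Combined value = 4 ⊕ 1 ⊕ 11 = 14.

14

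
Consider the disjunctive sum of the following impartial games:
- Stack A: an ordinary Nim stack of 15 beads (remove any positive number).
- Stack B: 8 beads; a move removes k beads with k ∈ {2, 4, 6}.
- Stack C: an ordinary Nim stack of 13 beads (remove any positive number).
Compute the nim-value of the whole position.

Stack A is a plain Nim stack of size 15, so its Grundy value is 15.
Build the Grundy sequence for stack B with g(k) = mex{g(k−s) : s ∈ {2, 4, 6}, s ≤ k}:
g(0) = mex{} = 0
g(1) = mex{} = 0
g(2) = mex{0} = 1
g(3) = mex{0} = 1
g(4) = mex{0,1} = 2
g(5) = mex{0,1} = 2
g(6) = mex{0,1,2} = 3
g(7) = mex{0,1,2} = 3
g(8) = mex{1,2,3} = 0
So g(8) = 0.
Stack C is a plain Nim stack of size 13, so its Grundy value is 13.
The value of a disjunctive sum is the nim-sum of the parts.
Combined value = 15 XOR 0 XOR 13 = 2.

2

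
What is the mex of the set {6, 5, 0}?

0 is in the set but 1 is not, so the mex is 1.

1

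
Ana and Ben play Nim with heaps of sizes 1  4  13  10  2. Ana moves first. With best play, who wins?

Compute the nim-sum pairwise:
1 ⊕ 4 = 5
5 ⊕ 13 = 8
8 ⊕ 10 = 2
2 ⊕ 2 = 0
The nim-sum is 0, so this is a P-position: the player to move is in a losing position under optimal play; Ana is about to move from it and so loses — Ben wins.

Ben wins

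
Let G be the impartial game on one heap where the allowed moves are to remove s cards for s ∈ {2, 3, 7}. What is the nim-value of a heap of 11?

Grundy values for subtraction set {2, 3, 7}:
g(0) = mex{} = 0
g(1) = mex{} = 0
g(2) = mex{0} = 1
g(3) = mex{0} = 1
g(4) = mex{0,1} = 2
g(5) = mex{1} = 0
g(6) = mex{1,2} = 0
g(7) = mex{0,2} = 1
g(8) = mex{0} = 1
g(9) = mex{0,1} = 2
g(10) = mex{1} = 0
g(11) = mex{1,2} = 0
So g(11) = 0.

0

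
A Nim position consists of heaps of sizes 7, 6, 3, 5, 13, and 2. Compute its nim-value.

8

Bitwise XOR of the heap sizes:
  0111  (7)
  0110  (6)
  0011  (3)
  0101  (5)
  1101  (13)
  0010  (2)
  ----
  1000  (8)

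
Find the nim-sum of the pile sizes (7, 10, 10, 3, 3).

Write each in binary and XOR column by column:
  0111  (7)
  1010  (10)
  1010  (10)
  0011  (3)
  0011  (3)
  ----
  0111  (7)

7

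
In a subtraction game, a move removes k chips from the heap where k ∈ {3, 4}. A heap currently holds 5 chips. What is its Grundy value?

1

Grundy values for subtraction set {3, 4}:
g(0) = mex{} = 0
g(1) = mex{} = 0
g(2) = mex{} = 0
g(3) = mex{0} = 1
g(4) = mex{0} = 1
g(5) = mex{0} = 1
So g(5) = 1.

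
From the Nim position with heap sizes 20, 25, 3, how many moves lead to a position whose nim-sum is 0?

1

In binary:
  10100  (20)
  11001  (25)
  00011  (3)
  -----
  01110  (14)
The overall nim-sum is X = 14. A heap of size p has a winning move iff p XOR X < p (reduce it to p XOR X).
  20: 20 XOR 14 = 26 ≥ 20 — no move.
  25: 25 XOR 14 = 23 < 25 — winning move (to 23).
  3: 3 XOR 14 = 13 ≥ 3 — no move.
That gives 1 winning move.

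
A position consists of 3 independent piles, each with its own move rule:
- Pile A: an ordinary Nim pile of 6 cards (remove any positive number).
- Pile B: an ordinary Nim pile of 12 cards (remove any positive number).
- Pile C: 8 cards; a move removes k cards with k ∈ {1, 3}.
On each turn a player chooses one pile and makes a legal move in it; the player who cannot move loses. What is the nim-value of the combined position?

Pile A is a plain Nim pile of size 6, so its Grundy value is 6.
Pile B is a plain Nim pile of size 12, so its Grundy value is 12.
For pile C, compute g(0), g(1), … with moves {1, 3}:
k:     0  1  2  3  4  5  6  7  8
g(k):  0  1  0  1  0  1  0  1  0
So g(8) = 0.
The value of a disjunctive sum is the nim-sum of the parts.
Combined value = 6 XOR 12 XOR 0 = 10.

10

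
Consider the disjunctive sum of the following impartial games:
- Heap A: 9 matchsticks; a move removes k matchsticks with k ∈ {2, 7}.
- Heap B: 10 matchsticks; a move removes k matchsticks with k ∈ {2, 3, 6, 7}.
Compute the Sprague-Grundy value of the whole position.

0

Build the Grundy sequence for heap A with g(k) = mex{g(k−s) : s ∈ {2, 7}, s ≤ k}:
k:     0  1  2  3  4  5  6  7  8  9
g(k):  0  0  1  1  0  0  1  1  2  0
So g(9) = 0.
Grundy values for heap B (subtraction set {2, 3, 6, 7}):
g(0) = mex{} = 0
g(1) = mex{} = 0
g(2) = mex{0} = 1
g(3) = mex{0} = 1
g(4) = mex{0,1} = 2
g(5) = mex{1} = 0
g(6) = mex{0,1,2} = 3
g(7) = mex{0,2} = 1
g(8) = mex{0,1,3} = 2
g(9) = mex{1,3} = 0
g(10) = mex{1,2} = 0
So g(10) = 0.
By the Sprague-Grundy theorem, the Grundy value of a sum of independent games is the XOR of the component values.
Combined value = 0 XOR 0 = 0.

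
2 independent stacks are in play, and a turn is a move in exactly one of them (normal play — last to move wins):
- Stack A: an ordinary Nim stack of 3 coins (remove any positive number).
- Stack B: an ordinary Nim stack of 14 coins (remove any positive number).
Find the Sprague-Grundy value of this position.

13

Stack A is a plain Nim stack of size 3, so its Grundy value is 3.
Stack B is a plain Nim stack of size 14, so its Grundy value is 14.
The value of a disjunctive sum is the nim-sum of the parts.
Combined value = 3 XOR 14 = 13.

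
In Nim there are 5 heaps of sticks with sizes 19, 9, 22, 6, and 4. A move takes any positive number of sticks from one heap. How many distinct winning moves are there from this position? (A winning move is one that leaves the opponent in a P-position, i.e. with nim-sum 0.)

1

Compute the nim-sum pairwise:
19 XOR 9 = 26
26 XOR 22 = 12
12 XOR 6 = 10
10 XOR 4 = 14
The overall nim-sum is X = 14. A heap of size p has a winning move iff p XOR X < p (reduce it to p XOR X).
  19: 19 XOR 14 = 29 ≥ 19 — no move.
  9: 9 XOR 14 = 7 < 9 — winning move (to 7).
  22: 22 XOR 14 = 24 ≥ 22 — no move.
  6: 6 XOR 14 = 8 ≥ 6 — no move.
  4: 4 XOR 14 = 10 ≥ 4 — no move.
That gives 1 winning move.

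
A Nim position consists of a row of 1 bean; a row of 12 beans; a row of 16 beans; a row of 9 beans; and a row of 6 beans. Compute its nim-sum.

18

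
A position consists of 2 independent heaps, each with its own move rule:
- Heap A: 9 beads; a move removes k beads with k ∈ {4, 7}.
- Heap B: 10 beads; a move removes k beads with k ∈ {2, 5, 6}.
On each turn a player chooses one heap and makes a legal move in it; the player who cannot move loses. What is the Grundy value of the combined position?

3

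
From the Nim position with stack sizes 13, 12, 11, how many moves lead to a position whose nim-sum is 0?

Compute the nim-sum pairwise:
13 ^ 12 = 1
1 ^ 11 = 10
The overall nim-sum is X = 10. A stack of size p has a winning move iff p XOR X < p (reduce it to p XOR X).
  13: 13 XOR 10 = 7 < 13 — winning move (to 7).
  12: 12 XOR 10 = 6 < 12 — winning move (to 6).
  11: 11 XOR 10 = 1 < 11 — winning move (to 1).
That gives 3 winning moves.

3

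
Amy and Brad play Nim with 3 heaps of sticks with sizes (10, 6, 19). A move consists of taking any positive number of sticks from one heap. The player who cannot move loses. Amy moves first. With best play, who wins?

Amy wins

Write each in binary and XOR column by column:
  01010  (10)
  00110  (6)
  10011  (19)
  -----
  11111  (31)
The nim-sum is 31 ≠ 0, so this is an N-position: the player to move can win; Amy has a winning move.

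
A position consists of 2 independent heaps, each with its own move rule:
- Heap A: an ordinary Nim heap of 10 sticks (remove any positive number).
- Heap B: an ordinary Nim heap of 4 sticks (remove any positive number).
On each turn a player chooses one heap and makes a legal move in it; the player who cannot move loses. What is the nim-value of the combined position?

14

Heap A is a plain Nim heap of size 10, so its Grundy value is 10.
Heap B is a plain Nim heap of size 4, so its Grundy value is 4.
By the Sprague-Grundy theorem, the Grundy value of a sum of independent games is the XOR of the component values.
Combined value = 10 ⊕ 4 = 14.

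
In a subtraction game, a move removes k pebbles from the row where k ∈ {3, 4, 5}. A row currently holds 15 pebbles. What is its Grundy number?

2

Grundy values for subtraction set {3, 4, 5}:
k:     0  1  2  3  4  5  6  7  8  9 10 11 12 13 14 15
g(k):  0  0  0  1  1  1  2  2  0  0  0  1  1  1  2  2
So g(15) = 2.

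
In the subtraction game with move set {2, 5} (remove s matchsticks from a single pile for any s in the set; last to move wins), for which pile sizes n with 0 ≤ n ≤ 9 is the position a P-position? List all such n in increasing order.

0, 1, 4, 7, 8

Build the Grundy sequence with g(k) = mex{g(k−s) : s ∈ {2, 5}, s ≤ k}:
g(0) = mex{} = 0
g(1) = mex{} = 0
g(2) = mex{0} = 1
g(3) = mex{0} = 1
g(4) = mex{1} = 0
g(5) = mex{0,1} = 2
g(6) = mex{0} = 1
g(7) = mex{1,2} = 0
g(8) = mex{1} = 0
g(9) = mex{0} = 1
The P-positions (g = 0) in 0..9 are 0, 1, 4, 7, 8.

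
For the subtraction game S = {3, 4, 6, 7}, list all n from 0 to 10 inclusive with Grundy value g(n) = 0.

Compute g(0), g(1), … for moves {3, 4, 6, 7}:
k:     0  1  2  3  4  5  6  7  8  9 10
g(k):  0  0  0  1  1  1  2  2  2  3  0
The P-positions (g = 0) in 0..10 are 0, 1, 2, 10.

0, 1, 2, 10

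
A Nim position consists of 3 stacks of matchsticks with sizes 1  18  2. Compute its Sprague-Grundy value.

Nim-sum: 1 ^ 18 ^ 2 = 17.

17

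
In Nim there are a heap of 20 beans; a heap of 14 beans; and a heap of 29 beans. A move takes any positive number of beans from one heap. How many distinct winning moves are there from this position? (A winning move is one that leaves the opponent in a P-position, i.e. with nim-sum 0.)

In binary:
  10100  (20)
  01110  (14)
  11101  (29)
  -----
  00111  (7)
The overall nim-sum is X = 7. A heap of size p has a winning move iff p XOR X < p (reduce it to p XOR X).
  20: 20 XOR 7 = 19 < 20 — winning move (to 19).
  14: 14 XOR 7 = 9 < 14 — winning move (to 9).
  29: 29 XOR 7 = 26 < 29 — winning move (to 26).
That gives 3 winning moves.

3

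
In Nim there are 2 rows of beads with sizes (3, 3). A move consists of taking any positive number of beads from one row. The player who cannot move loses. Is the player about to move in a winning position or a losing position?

Losing position

Write each in binary and XOR column by column:
  11  (3)
  11  (3)
  --
  00  (0)
The nim-sum is 0, so this is a P-position: the player to move is in a losing position under optimal play.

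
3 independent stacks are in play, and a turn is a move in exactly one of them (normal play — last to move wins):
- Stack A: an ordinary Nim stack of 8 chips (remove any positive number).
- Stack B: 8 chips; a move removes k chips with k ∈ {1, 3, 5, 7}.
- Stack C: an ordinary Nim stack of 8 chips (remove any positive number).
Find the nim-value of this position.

Stack A is a plain Nim stack of size 8, so its Grundy value is 8.
For stack B, compute g(0), g(1), … with moves {1, 3, 5, 7}:
g(0) = mex{} = 0
g(1) = mex{0} = 1
g(2) = mex{1} = 0
g(3) = mex{0} = 1
g(4) = mex{1} = 0
g(5) = mex{0} = 1
g(6) = mex{1} = 0
g(7) = mex{0} = 1
g(8) = mex{1} = 0
So g(8) = 0.
Stack C is a plain Nim stack of size 8, so its Grundy value is 8.
The value of a disjunctive sum is the nim-sum of the parts.
Combined value = 8 ⊕ 0 ⊕ 8 = 0.

0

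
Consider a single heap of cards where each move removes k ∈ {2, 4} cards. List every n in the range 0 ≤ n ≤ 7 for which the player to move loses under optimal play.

0, 1, 6, 7

Grundy values for subtraction set {2, 4}:
g(0) = mex{} = 0
g(1) = mex{} = 0
g(2) = mex{0} = 1
g(3) = mex{0} = 1
g(4) = mex{0,1} = 2
g(5) = mex{0,1} = 2
g(6) = mex{1,2} = 0
g(7) = mex{1,2} = 0
The P-positions (g = 0) in 0..7 are 0, 1, 6, 7.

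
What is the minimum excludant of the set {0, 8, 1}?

2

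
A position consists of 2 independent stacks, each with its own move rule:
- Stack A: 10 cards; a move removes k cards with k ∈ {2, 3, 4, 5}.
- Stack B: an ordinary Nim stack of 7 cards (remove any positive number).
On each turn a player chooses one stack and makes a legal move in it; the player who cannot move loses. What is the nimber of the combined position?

6

Build the Grundy sequence for stack A with g(k) = mex{g(k−s) : s ∈ {2, 3, 4, 5}, s ≤ k}:
g(0) = mex{} = 0
g(1) = mex{} = 0
g(2) = mex{0} = 1
g(3) = mex{0} = 1
g(4) = mex{0,1} = 2
g(5) = mex{0,1} = 2
g(6) = mex{0,1,2} = 3
g(7) = mex{1,2} = 0
g(8) = mex{1,2,3} = 0
g(9) = mex{0,2,3} = 1
g(10) = mex{0,2,3} = 1
So g(10) = 1.
Stack B is a plain Nim stack of size 7, so its Grundy value is 7.
The value of a disjunctive sum is the nim-sum of the parts.
Combined value = 1 ⊕ 7 = 6.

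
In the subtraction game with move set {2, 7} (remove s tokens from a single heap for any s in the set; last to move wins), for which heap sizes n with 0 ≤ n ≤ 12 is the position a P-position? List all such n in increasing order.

0, 1, 4, 5, 9, 10

Build the Grundy sequence with g(k) = mex{g(k−s) : s ∈ {2, 7}, s ≤ k}:
k:     0  1  2  3  4  5  6  7  8  9 10 11 12
g(k):  0  0  1  1  0  0  1  1  2  0  0  1  1
The P-positions (g = 0) in 0..12 are 0, 1, 4, 5, 9, 10.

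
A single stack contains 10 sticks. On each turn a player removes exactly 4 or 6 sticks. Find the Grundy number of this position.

0

Compute g(0), g(1), … for moves {4, 6}:
k:     0  1  2  3  4  5  6  7  8  9 10
g(k):  0  0  0  0  1  1  1  1  2  2  0
So g(10) = 0.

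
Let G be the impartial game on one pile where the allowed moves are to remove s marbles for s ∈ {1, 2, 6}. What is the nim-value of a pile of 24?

0

Build the Grundy sequence with g(k) = mex{g(k−s) : s ∈ {1, 2, 6}, s ≤ k}:
k:     0  1  2  3  4  5  6  7  8  9 10 11 12 13 14 15 16 17 18 19 20 21 22 23 24
g(k):  0  1  2  0  1  2  3  0  1  2  0  1  2  3  0  1  2  0  1  2  3  0  1  2  0
So g(24) = 0.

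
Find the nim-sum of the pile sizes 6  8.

Compute the nim-sum pairwise:
6 ^ 8 = 14

14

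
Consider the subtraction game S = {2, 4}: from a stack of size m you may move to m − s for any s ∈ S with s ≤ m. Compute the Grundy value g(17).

2

Build the Grundy sequence with g(k) = mex{g(k−s) : s ∈ {2, 4}, s ≤ k}:
k:     0  1  2  3  4  5  6  7  8  9 10 11 12 13 14 15 16 17
g(k):  0  0  1  1  2  2  0  0  1  1  2  2  0  0  1  1  2  2
So g(17) = 2.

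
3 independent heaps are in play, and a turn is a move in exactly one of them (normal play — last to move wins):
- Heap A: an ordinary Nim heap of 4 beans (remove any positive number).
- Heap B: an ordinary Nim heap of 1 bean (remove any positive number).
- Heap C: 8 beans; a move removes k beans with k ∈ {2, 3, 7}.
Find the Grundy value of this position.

4

Heap A is a plain Nim heap of size 4, so its Grundy value is 4.
Heap B is a plain Nim heap of size 1, so its Grundy value is 1.
For heap C, compute g(0), g(1), … with moves {2, 3, 7}:
g(0) = mex{} = 0
g(1) = mex{} = 0
g(2) = mex{0} = 1
g(3) = mex{0} = 1
g(4) = mex{0,1} = 2
g(5) = mex{1} = 0
g(6) = mex{1,2} = 0
g(7) = mex{0,2} = 1
g(8) = mex{0} = 1
So g(8) = 1.
By the Sprague-Grundy theorem, the Grundy value of a sum of independent games is the XOR of the component values.
Combined value = 4 ⊕ 1 ⊕ 1 = 4.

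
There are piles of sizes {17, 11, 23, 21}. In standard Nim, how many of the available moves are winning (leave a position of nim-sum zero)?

3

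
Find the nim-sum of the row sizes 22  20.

2

Nim-sum: 22 ⊕ 20 = 2.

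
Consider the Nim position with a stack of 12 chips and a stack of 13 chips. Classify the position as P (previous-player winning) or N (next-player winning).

N-position

Compute the nim-sum pairwise:
12 ^ 13 = 1
The nim-sum is 1 ≠ 0, so this is an N-position: the player to move can win.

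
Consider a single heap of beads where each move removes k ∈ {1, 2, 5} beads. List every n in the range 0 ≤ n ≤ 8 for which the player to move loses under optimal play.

0, 3, 6

Grundy values for subtraction set {1, 2, 5}:
g(0) = mex{} = 0
g(1) = mex{0} = 1
g(2) = mex{0,1} = 2
g(3) = mex{1,2} = 0
g(4) = mex{0,2} = 1
g(5) = mex{0,1} = 2
g(6) = mex{1,2} = 0
g(7) = mex{0,2} = 1
g(8) = mex{0,1} = 2
The P-positions (g = 0) in 0..8 are 0, 3, 6.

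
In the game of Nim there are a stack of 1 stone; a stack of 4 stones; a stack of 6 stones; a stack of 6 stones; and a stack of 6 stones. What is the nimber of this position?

3

Compute the nim-sum pairwise:
1 XOR 4 = 5
5 XOR 6 = 3
3 XOR 6 = 5
5 XOR 6 = 3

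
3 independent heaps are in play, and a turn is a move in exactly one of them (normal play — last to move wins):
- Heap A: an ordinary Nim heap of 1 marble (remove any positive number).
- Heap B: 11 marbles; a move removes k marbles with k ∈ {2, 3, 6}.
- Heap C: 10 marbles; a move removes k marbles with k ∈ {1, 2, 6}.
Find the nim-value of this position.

Heap A is a plain Nim heap of size 1, so its Grundy value is 1.
For heap B, compute g(0), g(1), … with moves {2, 3, 6}:
g(0) = mex{} = 0
g(1) = mex{} = 0
g(2) = mex{0} = 1
g(3) = mex{0} = 1
g(4) = mex{0,1} = 2
g(5) = mex{1} = 0
g(6) = mex{0,1,2} = 3
g(7) = mex{0,2} = 1
g(8) = mex{0,1,3} = 2
g(9) = mex{1,3} = 0
g(10) = mex{1,2} = 0
g(11) = mex{0,2} = 1
So g(11) = 1.
Grundy values for heap C (subtraction set {1, 2, 6}):
g(0) = mex{} = 0
g(1) = mex{0} = 1
g(2) = mex{0,1} = 2
g(3) = mex{1,2} = 0
g(4) = mex{0,2} = 1
g(5) = mex{0,1} = 2
g(6) = mex{0,1,2} = 3
g(7) = mex{1,2,3} = 0
g(8) = mex{0,2,3} = 1
g(9) = mex{0,1} = 2
g(10) = mex{1,2} = 0
So g(10) = 0.
The value of a disjunctive sum is the nim-sum of the parts.
Combined value = 1 XOR 1 XOR 0 = 0.

0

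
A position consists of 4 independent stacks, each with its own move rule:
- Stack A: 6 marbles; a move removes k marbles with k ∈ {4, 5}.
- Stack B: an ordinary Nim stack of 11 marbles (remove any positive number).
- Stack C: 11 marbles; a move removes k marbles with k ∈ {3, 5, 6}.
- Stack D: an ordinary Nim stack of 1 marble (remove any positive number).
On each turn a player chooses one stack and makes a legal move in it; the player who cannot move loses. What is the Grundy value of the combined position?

For stack A, compute g(0), g(1), … with moves {4, 5}:
k:     0  1  2  3  4  5  6
g(k):  0  0  0  0  1  1  1
So g(6) = 1.
Stack B is a plain Nim stack of size 11, so its Grundy value is 11.
Build the Grundy sequence for stack C with g(k) = mex{g(k−s) : s ∈ {3, 5, 6}, s ≤ k}:
g(0) = mex{} = 0
g(1) = mex{} = 0
g(2) = mex{} = 0
g(3) = mex{0} = 1
g(4) = mex{0} = 1
g(5) = mex{0} = 1
g(6) = mex{0,1} = 2
g(7) = mex{0,1} = 2
g(8) = mex{0,1} = 2
g(9) = mex{1,2} = 0
g(10) = mex{1,2} = 0
g(11) = mex{1,2} = 0
So g(11) = 0.
Stack D is a plain Nim stack of size 1, so its Grundy value is 1.
By the Sprague-Grundy theorem, the Grundy value of a sum of independent games is the XOR of the component values.
Combined value = 1 ⊕ 11 ⊕ 0 ⊕ 1 = 11.

11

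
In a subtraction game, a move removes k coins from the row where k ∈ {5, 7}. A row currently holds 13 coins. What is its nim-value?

0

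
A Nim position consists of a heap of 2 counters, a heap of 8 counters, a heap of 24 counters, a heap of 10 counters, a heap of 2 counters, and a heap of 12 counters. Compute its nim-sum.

22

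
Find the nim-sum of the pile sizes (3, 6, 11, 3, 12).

1

Compute the nim-sum pairwise:
3 ⊕ 6 = 5
5 ⊕ 11 = 14
14 ⊕ 3 = 13
13 ⊕ 12 = 1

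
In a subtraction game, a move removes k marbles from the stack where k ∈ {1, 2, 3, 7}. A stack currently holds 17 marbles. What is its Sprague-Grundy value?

Compute g(0), g(1), … for moves {1, 2, 3, 7}:
k:     0  1  2  3  4  5  6  7  8  9 10 11 12 13 14 15 16 17
g(k):  0  1  2  3  0  1  2  3  0  1  2  3  0  1  2  3  0  1
So g(17) = 1.

1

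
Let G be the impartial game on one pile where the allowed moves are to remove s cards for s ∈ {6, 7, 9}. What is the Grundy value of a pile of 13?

Grundy values for subtraction set {6, 7, 9}:
k:     0  1  2  3  4  5  6  7  8  9 10 11 12 13
g(k):  0  0  0  0  0  0  1  1  1  1  1  1  2  2
So g(13) = 2.

2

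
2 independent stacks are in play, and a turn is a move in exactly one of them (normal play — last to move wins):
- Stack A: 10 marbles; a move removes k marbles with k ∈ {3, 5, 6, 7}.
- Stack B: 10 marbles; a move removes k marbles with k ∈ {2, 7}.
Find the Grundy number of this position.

0

For stack A, compute g(0), g(1), … with moves {3, 5, 6, 7}:
g(0) = mex{} = 0
g(1) = mex{} = 0
g(2) = mex{} = 0
g(3) = mex{0} = 1
g(4) = mex{0} = 1
g(5) = mex{0} = 1
g(6) = mex{0,1} = 2
g(7) = mex{0,1} = 2
g(8) = mex{0,1} = 2
g(9) = mex{0,1,2} = 3
g(10) = mex{1,2} = 0
So g(10) = 0.
For stack B, compute g(0), g(1), … with moves {2, 7}:
g(0) = mex{} = 0
g(1) = mex{} = 0
g(2) = mex{0} = 1
g(3) = mex{0} = 1
g(4) = mex{1} = 0
g(5) = mex{1} = 0
g(6) = mex{0} = 1
g(7) = mex{0} = 1
g(8) = mex{0,1} = 2
g(9) = mex{1} = 0
g(10) = mex{1,2} = 0
So g(10) = 0.
The value of a disjunctive sum is the nim-sum of the parts.
Combined value = 0 ⊕ 0 = 0.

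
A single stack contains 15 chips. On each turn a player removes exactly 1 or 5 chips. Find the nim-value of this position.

1

Compute g(0), g(1), … for moves {1, 5}:
k:     0  1  2  3  4  5  6  7  8  9 10 11 12 13 14 15
g(k):  0  1  0  1  0  1  0  1  0  1  0  1  0  1  0  1
So g(15) = 1.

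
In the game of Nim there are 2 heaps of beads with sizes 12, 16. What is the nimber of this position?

Nim-sum: 12 ⊕ 16 = 28.

28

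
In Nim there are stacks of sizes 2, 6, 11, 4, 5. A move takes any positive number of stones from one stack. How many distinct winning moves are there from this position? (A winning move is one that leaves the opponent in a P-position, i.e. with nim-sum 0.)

In binary:
  0010  (2)
  0110  (6)
  1011  (11)
  0100  (4)
  0101  (5)
  ----
  1110  (14)
The overall nim-sum is X = 14. A stack of size p has a winning move iff p XOR X < p (reduce it to p XOR X).
  2: 2 XOR 14 = 12 ≥ 2 — no move.
  6: 6 XOR 14 = 8 ≥ 6 — no move.
  11: 11 XOR 14 = 5 < 11 — winning move (to 5).
  4: 4 XOR 14 = 10 ≥ 4 — no move.
  5: 5 XOR 14 = 11 ≥ 5 — no move.
That gives 1 winning move.

1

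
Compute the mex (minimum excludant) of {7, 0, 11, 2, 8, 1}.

The values 0, 1, 2 are all present; 3 is the first non-negative integer missing from the set.

3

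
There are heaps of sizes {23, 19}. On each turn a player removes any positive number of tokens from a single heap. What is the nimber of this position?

4

Write each in binary and XOR column by column:
  10111  (23)
  10011  (19)
  -----
  00100  (4)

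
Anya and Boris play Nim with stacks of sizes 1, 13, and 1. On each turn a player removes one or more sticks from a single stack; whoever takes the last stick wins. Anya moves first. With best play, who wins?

Nim-sum: 1 ^ 13 ^ 1 = 13.
The nim-sum is 13 ≠ 0, so this is an N-position: the player to move can win; Anya has a winning move.

Anya wins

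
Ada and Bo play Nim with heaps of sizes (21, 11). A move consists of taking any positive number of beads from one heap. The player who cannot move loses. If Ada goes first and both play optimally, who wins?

Bitwise XOR of the heap sizes:
  10101  (21)
  01011  (11)
  -----
  11110  (30)
The nim-sum is 30 ≠ 0, so this is an N-position: the player to move can win; Ada has a winning move.

Ada wins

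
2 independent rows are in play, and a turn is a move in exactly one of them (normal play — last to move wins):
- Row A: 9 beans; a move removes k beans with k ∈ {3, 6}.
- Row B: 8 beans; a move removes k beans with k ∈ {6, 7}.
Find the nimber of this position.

For row A, compute g(0), g(1), … with moves {3, 6}:
k:     0  1  2  3  4  5  6  7  8  9
g(k):  0  0  0  1  1  1  2  2  2  0
So g(9) = 0.
Build the Grundy sequence for row B with g(k) = mex{g(k−s) : s ∈ {6, 7}, s ≤ k}:
k:     0  1  2  3  4  5  6  7  8
g(k):  0  0  0  0  0  0  1  1  1
So g(8) = 1.
The value of a disjunctive sum is the nim-sum of the parts.
Combined value = 0 XOR 1 = 1.

1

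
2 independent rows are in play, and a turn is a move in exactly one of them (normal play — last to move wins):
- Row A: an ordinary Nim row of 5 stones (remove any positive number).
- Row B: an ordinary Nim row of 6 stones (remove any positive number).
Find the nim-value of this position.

Row A is a plain Nim row of size 5, so its Grundy value is 5.
Row B is a plain Nim row of size 6, so its Grundy value is 6.
By the Sprague-Grundy theorem, the Grundy value of a sum of independent games is the XOR of the component values.
Combined value = 5 ⊕ 6 = 3.

3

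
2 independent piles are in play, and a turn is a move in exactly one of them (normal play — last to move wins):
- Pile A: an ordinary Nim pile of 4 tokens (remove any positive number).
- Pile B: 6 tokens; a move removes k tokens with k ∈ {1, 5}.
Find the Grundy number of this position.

Pile A is a plain Nim pile of size 4, so its Grundy value is 4.
For pile B, compute g(0), g(1), … with moves {1, 5}:
k:     0  1  2  3  4  5  6
g(k):  0  1  0  1  0  1  0
So g(6) = 0.
By the Sprague-Grundy theorem, the Grundy value of a sum of independent games is the XOR of the component values.
Combined value = 4 ⊕ 0 = 4.

4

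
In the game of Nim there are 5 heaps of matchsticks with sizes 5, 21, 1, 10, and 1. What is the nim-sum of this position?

Nim-sum: 5 ^ 21 ^ 1 ^ 10 ^ 1 = 26.

26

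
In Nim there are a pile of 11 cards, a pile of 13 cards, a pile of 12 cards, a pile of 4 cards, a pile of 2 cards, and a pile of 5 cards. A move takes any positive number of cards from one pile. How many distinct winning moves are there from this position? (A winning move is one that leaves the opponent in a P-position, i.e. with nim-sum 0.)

3

Nim-sum: 11 ^ 13 ^ 12 ^ 4 ^ 2 ^ 5 = 9.
The overall nim-sum is X = 9. A pile of size p has a winning move iff p XOR X < p (reduce it to p XOR X).
  11: 11 XOR 9 = 2 < 11 — winning move (to 2).
  13: 13 XOR 9 = 4 < 13 — winning move (to 4).
  12: 12 XOR 9 = 5 < 12 — winning move (to 5).
  4: 4 XOR 9 = 13 ≥ 4 — no move.
  2: 2 XOR 9 = 11 ≥ 2 — no move.
  5: 5 XOR 9 = 12 ≥ 5 — no move.
That gives 3 winning moves.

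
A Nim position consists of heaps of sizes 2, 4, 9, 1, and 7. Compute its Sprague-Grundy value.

9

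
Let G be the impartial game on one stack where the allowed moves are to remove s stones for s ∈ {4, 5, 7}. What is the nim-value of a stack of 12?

0

Grundy values for subtraction set {4, 5, 7}:
g(0) = mex{} = 0
g(1) = mex{} = 0
g(2) = mex{} = 0
g(3) = mex{} = 0
g(4) = mex{0} = 1
g(5) = mex{0} = 1
g(6) = mex{0} = 1
g(7) = mex{0} = 1
g(8) = mex{0,1} = 2
g(9) = mex{0,1} = 2
g(10) = mex{0,1} = 2
g(11) = mex{1} = 0
g(12) = mex{1,2} = 0
So g(12) = 0.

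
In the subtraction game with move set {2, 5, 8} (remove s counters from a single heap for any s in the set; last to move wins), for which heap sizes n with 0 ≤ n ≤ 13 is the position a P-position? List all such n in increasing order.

0, 1, 4, 7, 10, 11

Grundy values for subtraction set {2, 5, 8}:
k:     0  1  2  3  4  5  6  7  8  9 10 11 12 13
g(k):  0  0  1  1  0  2  1  0  2  1  0  0  1  1
The P-positions (g = 0) in 0..13 are 0, 1, 4, 7, 10, 11.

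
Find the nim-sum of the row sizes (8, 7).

Nim-sum: 8 XOR 7 = 15.

15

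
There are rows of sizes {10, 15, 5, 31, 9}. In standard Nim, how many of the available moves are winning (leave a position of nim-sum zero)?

Compute the nim-sum pairwise:
10 ^ 15 = 5
5 ^ 5 = 0
0 ^ 31 = 31
31 ^ 9 = 22
The overall nim-sum is X = 22. A row of size p has a winning move iff p XOR X < p (reduce it to p XOR X).
  10: 10 XOR 22 = 28 ≥ 10 — no move.
  15: 15 XOR 22 = 25 ≥ 15 — no move.
  5: 5 XOR 22 = 19 ≥ 5 — no move.
  31: 31 XOR 22 = 9 < 31 — winning move (to 9).
  9: 9 XOR 22 = 31 ≥ 9 — no move.
That gives 1 winning move.

1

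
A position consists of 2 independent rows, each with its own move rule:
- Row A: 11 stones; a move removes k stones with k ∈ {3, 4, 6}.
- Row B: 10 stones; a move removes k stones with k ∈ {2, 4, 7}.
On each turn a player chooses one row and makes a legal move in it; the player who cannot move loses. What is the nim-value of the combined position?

2

Build the Grundy sequence for row A with g(k) = mex{g(k−s) : s ∈ {3, 4, 6}, s ≤ k}:
k:     0  1  2  3  4  5  6  7  8  9 10 11
g(k):  0  0  0  1  1  1  2  2  2  0  0  0
So g(11) = 0.
Grundy values for row B (subtraction set {2, 4, 7}):
g(0) = mex{} = 0
g(1) = mex{} = 0
g(2) = mex{0} = 1
g(3) = mex{0} = 1
g(4) = mex{0,1} = 2
g(5) = mex{0,1} = 2
g(6) = mex{1,2} = 0
g(7) = mex{0,1,2} = 3
g(8) = mex{0,2} = 1
g(9) = mex{1,2,3} = 0
g(10) = mex{0,1} = 2
So g(10) = 2.
The value of a disjunctive sum is the nim-sum of the parts.
Combined value = 0 XOR 2 = 2.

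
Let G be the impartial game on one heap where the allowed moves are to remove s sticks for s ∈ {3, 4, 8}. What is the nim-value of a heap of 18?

Compute g(0), g(1), … for moves {3, 4, 8}:
k:     0  1  2  3  4  5  6  7  8  9 10 11 12 13 14 15 16 17 18
g(k):  0  0  0  1  1  1  2  0  2  3  1  3  0  0  0  1  1  1  2
So g(18) = 2.

2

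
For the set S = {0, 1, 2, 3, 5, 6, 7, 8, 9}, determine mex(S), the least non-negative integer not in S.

4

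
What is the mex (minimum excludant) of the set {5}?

0

0 is not in the set, so the mex is 0.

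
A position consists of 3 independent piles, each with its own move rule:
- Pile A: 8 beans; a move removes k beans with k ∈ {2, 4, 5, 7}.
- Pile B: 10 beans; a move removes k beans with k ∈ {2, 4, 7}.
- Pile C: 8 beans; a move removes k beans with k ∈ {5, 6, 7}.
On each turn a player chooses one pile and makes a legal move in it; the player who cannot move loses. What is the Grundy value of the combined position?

Grundy values for pile A (subtraction set {2, 4, 5, 7}):
k:     0  1  2  3  4  5  6  7  8
g(k):  0  0  1  1  2  2  3  3  4
So g(8) = 4.
For pile B, compute g(0), g(1), … with moves {2, 4, 7}:
k:     0  1  2  3  4  5  6  7  8  9 10
g(k):  0  0  1  1  2  2  0  3  1  0  2
So g(10) = 2.
Build the Grundy sequence for pile C with g(k) = mex{g(k−s) : s ∈ {5, 6, 7}, s ≤ k}:
k:     0  1  2  3  4  5  6  7  8
g(k):  0  0  0  0  0  1  1  1  1
So g(8) = 1.
By the Sprague-Grundy theorem, the Grundy value of a sum of independent games is the XOR of the component values.
Combined value = 4 XOR 2 XOR 1 = 7.

7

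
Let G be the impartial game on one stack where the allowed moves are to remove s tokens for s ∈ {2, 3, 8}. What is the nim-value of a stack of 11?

0

Compute g(0), g(1), … for moves {2, 3, 8}:
g(0) = mex{} = 0
g(1) = mex{} = 0
g(2) = mex{0} = 1
g(3) = mex{0} = 1
g(4) = mex{0,1} = 2
g(5) = mex{1} = 0
g(6) = mex{1,2} = 0
g(7) = mex{0,2} = 1
g(8) = mex{0} = 1
g(9) = mex{0,1} = 2
g(10) = mex{1} = 0
g(11) = mex{1,2} = 0
So g(11) = 0.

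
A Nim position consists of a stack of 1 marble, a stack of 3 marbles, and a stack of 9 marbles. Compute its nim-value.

Bitwise XOR of the heap sizes:
  0001  (1)
  0011  (3)
  1001  (9)
  ----
  1011  (11)

11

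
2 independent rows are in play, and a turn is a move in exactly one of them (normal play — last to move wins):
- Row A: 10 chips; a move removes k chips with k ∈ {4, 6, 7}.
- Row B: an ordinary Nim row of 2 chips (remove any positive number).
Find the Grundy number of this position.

Grundy values for row A (subtraction set {4, 6, 7}):
g(0) = mex{} = 0
g(1) = mex{} = 0
g(2) = mex{} = 0
g(3) = mex{} = 0
g(4) = mex{0} = 1
g(5) = mex{0} = 1
g(6) = mex{0} = 1
g(7) = mex{0} = 1
g(8) = mex{0,1} = 2
g(9) = mex{0,1} = 2
g(10) = mex{0,1} = 2
So g(10) = 2.
Row B is a plain Nim row of size 2, so its Grundy value is 2.
By the Sprague-Grundy theorem, the Grundy value of a sum of independent games is the XOR of the component values.
Combined value = 2 ⊕ 2 = 0.

0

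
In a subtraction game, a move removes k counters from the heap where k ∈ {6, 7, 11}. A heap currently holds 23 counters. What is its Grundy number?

1

Build the Grundy sequence with g(k) = mex{g(k−s) : s ∈ {6, 7, 11}, s ≤ k}:
k:     0  1  2  3  4  5  6  7  8  9 10 11 12 13 14 15 16 17 18 19 20 21 22 23
g(k):  0  0  0  0  0  0  1  1  1  1  1  1  2  2  2  2  2  0  0  0  0  0  0  1
So g(23) = 1.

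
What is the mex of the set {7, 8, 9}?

0

0 is not in the set, so the mex is 0.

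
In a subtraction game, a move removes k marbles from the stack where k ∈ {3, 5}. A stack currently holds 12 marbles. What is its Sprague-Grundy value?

1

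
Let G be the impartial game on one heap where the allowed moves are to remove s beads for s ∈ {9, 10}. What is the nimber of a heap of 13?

1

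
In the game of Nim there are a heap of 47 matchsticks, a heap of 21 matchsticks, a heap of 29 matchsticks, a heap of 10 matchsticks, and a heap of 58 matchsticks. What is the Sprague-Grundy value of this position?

23

Nim-sum: 47 XOR 21 XOR 29 XOR 10 XOR 58 = 23.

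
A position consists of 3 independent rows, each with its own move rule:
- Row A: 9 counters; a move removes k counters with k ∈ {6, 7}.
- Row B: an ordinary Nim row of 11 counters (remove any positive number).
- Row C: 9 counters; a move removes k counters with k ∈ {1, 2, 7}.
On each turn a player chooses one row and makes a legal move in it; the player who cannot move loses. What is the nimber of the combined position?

10

Grundy values for row A (subtraction set {6, 7}):
k:     0  1  2  3  4  5  6  7  8  9
g(k):  0  0  0  0  0  0  1  1  1  1
So g(9) = 1.
Row B is a plain Nim row of size 11, so its Grundy value is 11.
Grundy values for row C (subtraction set {1, 2, 7}):
k:     0  1  2  3  4  5  6  7  8  9
g(k):  0  1  2  0  1  2  0  1  2  0
So g(9) = 0.
The value of a disjunctive sum is the nim-sum of the parts.
Combined value = 1 ⊕ 11 ⊕ 0 = 10.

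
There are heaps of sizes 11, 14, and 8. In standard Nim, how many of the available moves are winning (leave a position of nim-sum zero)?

3

Compute the nim-sum pairwise:
11 ⊕ 14 = 5
5 ⊕ 8 = 13
The overall nim-sum is X = 13. A heap of size p has a winning move iff p XOR X < p (reduce it to p XOR X).
  11: 11 XOR 13 = 6 < 11 — winning move (to 6).
  14: 14 XOR 13 = 3 < 14 — winning move (to 3).
  8: 8 XOR 13 = 5 < 8 — winning move (to 5).
That gives 3 winning moves.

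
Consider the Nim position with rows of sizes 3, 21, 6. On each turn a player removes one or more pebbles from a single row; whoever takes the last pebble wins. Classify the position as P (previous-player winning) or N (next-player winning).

N-position

In binary:
  00011  (3)
  10101  (21)
  00110  (6)
  -----
  10000  (16)
The nim-sum is 16 ≠ 0, so this is an N-position: the player to move can win.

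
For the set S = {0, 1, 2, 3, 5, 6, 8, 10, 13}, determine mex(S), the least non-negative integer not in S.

4

The values 0, 1, 2, 3 are all present; 4 is the first non-negative integer missing from the set.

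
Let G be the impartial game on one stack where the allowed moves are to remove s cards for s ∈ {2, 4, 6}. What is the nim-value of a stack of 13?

2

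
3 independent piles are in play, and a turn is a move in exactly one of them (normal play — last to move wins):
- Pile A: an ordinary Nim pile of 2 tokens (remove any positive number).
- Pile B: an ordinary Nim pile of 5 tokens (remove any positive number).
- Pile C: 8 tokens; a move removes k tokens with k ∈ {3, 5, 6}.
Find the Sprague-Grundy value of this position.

Pile A is a plain Nim pile of size 2, so its Grundy value is 2.
Pile B is a plain Nim pile of size 5, so its Grundy value is 5.
Grundy values for pile C (subtraction set {3, 5, 6}):
k:     0  1  2  3  4  5  6  7  8
g(k):  0  0  0  1  1  1  2  2  2
So g(8) = 2.
The value of a disjunctive sum is the nim-sum of the parts.
Combined value = 2 XOR 5 XOR 2 = 5.

5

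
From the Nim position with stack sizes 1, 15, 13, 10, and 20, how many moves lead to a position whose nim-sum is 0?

1

In binary:
  00001  (1)
  01111  (15)
  01101  (13)
  01010  (10)
  10100  (20)
  -----
  11101  (29)
The overall nim-sum is X = 29. A stack of size p has a winning move iff p XOR X < p (reduce it to p XOR X).
  1: 1 XOR 29 = 28 ≥ 1 — no move.
  15: 15 XOR 29 = 18 ≥ 15 — no move.
  13: 13 XOR 29 = 16 ≥ 13 — no move.
  10: 10 XOR 29 = 23 ≥ 10 — no move.
  20: 20 XOR 29 = 9 < 20 — winning move (to 9).
That gives 1 winning move.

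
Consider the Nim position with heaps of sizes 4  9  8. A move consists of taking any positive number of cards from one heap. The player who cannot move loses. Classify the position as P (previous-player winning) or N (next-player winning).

Compute the nim-sum pairwise:
4 ^ 9 = 13
13 ^ 8 = 5
The nim-sum is 5 ≠ 0, so this is an N-position: the player to move can win.

N-position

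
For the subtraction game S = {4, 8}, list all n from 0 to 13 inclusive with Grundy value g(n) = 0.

0, 1, 2, 3, 12, 13

Compute g(0), g(1), … for moves {4, 8}:
k:     0  1  2  3  4  5  6  7  8  9 10 11 12 13
g(k):  0  0  0  0  1  1  1  1  2  2  2  2  0  0
The P-positions (g = 0) in 0..13 are 0, 1, 2, 3, 12, 13.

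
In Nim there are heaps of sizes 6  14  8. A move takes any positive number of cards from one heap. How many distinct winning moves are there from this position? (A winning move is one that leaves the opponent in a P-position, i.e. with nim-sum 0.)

Nim-sum: 6 ^ 14 ^ 8 = 0.
The nim-sum is already 0, so every move leaves a nonzero nim-sum — there are no winning moves.

0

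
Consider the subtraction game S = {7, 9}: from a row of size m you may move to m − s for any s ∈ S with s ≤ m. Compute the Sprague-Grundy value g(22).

0

Compute g(0), g(1), … for moves {7, 9}:
k:     0  1  2  3  4  5  6  7  8  9 10 11 12 13 14 15 16 17 18 19 20 21 22
g(k):  0  0  0  0  0  0  0  1  1  1  1  1  1  1  2  2  0  0  0  0  0  0  0
So g(22) = 0.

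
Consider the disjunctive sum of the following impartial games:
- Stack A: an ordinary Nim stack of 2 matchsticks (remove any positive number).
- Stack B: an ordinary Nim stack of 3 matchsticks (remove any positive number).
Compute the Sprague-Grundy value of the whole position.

1

Stack A is a plain Nim stack of size 2, so its Grundy value is 2.
Stack B is a plain Nim stack of size 3, so its Grundy value is 3.
By the Sprague-Grundy theorem, the Grundy value of a sum of independent games is the XOR of the component values.
Combined value = 2 XOR 3 = 1.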